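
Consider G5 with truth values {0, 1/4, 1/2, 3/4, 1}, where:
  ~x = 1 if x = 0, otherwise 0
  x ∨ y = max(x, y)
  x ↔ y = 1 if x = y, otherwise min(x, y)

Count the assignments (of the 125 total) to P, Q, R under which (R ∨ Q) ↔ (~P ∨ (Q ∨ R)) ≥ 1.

value 1: 109 assignments (counts)
value 3/4: 7 assignments
value 1/2: 5 assignments
value 1/4: 3 assignments
value 0: 1 assignment
So 109 of the 125 assignments meet the threshold.

109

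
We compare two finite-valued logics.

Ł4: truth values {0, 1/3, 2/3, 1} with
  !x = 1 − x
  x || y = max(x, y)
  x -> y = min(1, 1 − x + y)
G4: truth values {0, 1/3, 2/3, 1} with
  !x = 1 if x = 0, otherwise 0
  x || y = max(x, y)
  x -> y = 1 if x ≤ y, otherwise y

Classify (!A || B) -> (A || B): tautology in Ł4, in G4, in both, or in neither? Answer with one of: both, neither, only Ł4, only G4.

neither

In Ł4: at A = 0, B = 0 the value is 0 — not a tautology.
In G4: at A = 0, B = 0 the value is 0 — not a tautology.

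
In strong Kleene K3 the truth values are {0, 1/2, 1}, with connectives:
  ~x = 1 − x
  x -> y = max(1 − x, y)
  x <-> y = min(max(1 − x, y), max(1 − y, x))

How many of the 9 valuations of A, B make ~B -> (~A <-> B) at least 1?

A = 0, B = 0 ↦ 0  <
A = 0, B = 1/2 ↦ 1/2  <
A = 0, B = 1 ↦ 1  ≥
A = 1/2, B = 0 ↦ 1/2  <
A = 1/2, B = 1/2 ↦ 1/2  <
A = 1/2, B = 1 ↦ 1  ≥
A = 1, B = 0 ↦ 1  ≥
A = 1, B = 1/2 ↦ 1/2  <
A = 1, B = 1 ↦ 1  ≥
So 4 of the 9 assignments meet the threshold.

4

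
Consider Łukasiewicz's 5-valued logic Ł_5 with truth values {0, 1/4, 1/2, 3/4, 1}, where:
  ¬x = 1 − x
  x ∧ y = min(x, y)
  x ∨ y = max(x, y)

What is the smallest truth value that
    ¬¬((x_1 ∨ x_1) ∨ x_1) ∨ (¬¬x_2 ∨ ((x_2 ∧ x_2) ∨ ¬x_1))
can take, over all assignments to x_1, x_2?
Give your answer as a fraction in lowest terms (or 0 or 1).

Take x_1 = 1/2, x_2 = 0:
x_1 ∨ x_1 = 1/2 ∨ 1/2 = 1/2
(x_1 ∨ x_1) ∨ x_1 = 1/2 ∨ 1/2 = 1/2
¬((x_1 ∨ x_1) ∨ x_1) = ¬1/2 = 1/2
¬¬((x_1 ∨ x_1) ∨ x_1) = ¬1/2 = 1/2
¬x_2 = ¬0 = 1
¬¬x_2 = ¬1 = 0
x_2 ∧ x_2 = 0 ∧ 0 = 0
¬x_1 = ¬1/2 = 1/2
(x_2 ∧ x_2) ∨ ¬x_1 = 0 ∨ 1/2 = 1/2
¬¬x_2 ∨ ((x_2 ∧ x_2) ∨ ¬x_1) = 0 ∨ 1/2 = 1/2
¬¬((x_1 ∨ x_1) ∨ x_1) ∨ (¬¬x_2 ∨ ((x_2 ∧ x_2) ∨ ¬x_1)) = 1/2 ∨ 1/2 = 1/2
No assignment yields a value below 1/2, so this is the minimum.

1/2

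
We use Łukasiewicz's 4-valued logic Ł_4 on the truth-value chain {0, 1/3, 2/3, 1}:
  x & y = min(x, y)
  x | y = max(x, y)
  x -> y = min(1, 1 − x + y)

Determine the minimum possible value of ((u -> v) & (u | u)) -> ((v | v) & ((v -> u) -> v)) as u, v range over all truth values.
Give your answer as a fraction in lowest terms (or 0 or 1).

Take u = 1/3, v = 0:
u -> v = 1/3 -> 0 = 2/3
u | u = 1/3 | 1/3 = 1/3
(u -> v) & (u | u) = 2/3 & 1/3 = 1/3
v | v = 0 | 0 = 0
v -> u = 0 -> 1/3 = 1
(v -> u) -> v = 1 -> 0 = 0
(v | v) & ((v -> u) -> v) = 0 & 0 = 0
((u -> v) & (u | u)) -> ((v | v) & ((v -> u) -> v)) = 1/3 -> 0 = 2/3
No assignment yields a value below 2/3, so this is the minimum.

2/3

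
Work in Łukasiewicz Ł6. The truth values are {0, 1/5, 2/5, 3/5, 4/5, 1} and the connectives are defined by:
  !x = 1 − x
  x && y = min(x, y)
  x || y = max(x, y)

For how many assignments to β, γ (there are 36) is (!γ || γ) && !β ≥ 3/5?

value 1: 2 assignments (counts)
value 4/5: 6 assignments (counts)
value 3/5: 10 assignments (counts)
value 2/5: 6 assignments
value 1/5: 6 assignments
value 0: 6 assignments
So 18 of the 36 assignments meet the threshold.

18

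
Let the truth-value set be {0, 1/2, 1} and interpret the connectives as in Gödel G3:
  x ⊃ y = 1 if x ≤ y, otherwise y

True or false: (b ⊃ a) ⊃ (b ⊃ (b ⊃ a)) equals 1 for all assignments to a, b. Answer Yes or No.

Yes

a = 0, b = 0 ↦ 1
a = 0, b = 1/2 ↦ 1
a = 0, b = 1 ↦ 1
a = 1/2, b = 0 ↦ 1
a = 1/2, b = 1/2 ↦ 1
a = 1/2, b = 1 ↦ 1
a = 1, b = 0 ↦ 1
a = 1, b = 1/2 ↦ 1
a = 1, b = 1 ↦ 1
Every assignment gives a value ≥ 1.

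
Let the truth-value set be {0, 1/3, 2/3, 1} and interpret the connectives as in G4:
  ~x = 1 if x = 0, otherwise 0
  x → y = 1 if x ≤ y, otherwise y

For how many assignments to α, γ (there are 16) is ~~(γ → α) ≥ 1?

13

α = 0, γ = 0 ↦ 1  ≥
α = 0, γ = 1/3 ↦ 0  <
α = 0, γ = 2/3 ↦ 0  <
α = 0, γ = 1 ↦ 0  <
α = 1/3, γ = 0 ↦ 1  ≥
α = 1/3, γ = 1/3 ↦ 1  ≥
α = 1/3, γ = 2/3 ↦ 1  ≥
α = 1/3, γ = 1 ↦ 1  ≥
α = 2/3, γ = 0 ↦ 1  ≥
α = 2/3, γ = 1/3 ↦ 1  ≥
α = 2/3, γ = 2/3 ↦ 1  ≥
α = 2/3, γ = 1 ↦ 1  ≥
α = 1, γ = 0 ↦ 1  ≥
α = 1, γ = 1/3 ↦ 1  ≥
α = 1, γ = 2/3 ↦ 1  ≥
α = 1, γ = 1 ↦ 1  ≥
So 13 of the 16 assignments meet the threshold.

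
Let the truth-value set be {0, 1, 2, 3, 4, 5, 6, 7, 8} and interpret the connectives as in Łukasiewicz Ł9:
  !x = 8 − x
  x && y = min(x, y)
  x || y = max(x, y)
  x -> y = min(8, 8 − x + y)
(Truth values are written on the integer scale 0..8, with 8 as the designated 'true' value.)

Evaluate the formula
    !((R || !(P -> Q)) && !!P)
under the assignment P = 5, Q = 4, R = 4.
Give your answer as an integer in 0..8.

P -> Q = 5 -> 4 = 7
!(P -> Q) = !7 = 1
R || !(P -> Q) = 4 || 1 = 4
!P = !5 = 3
!!P = !3 = 5
(R || !(P -> Q)) && !!P = 4 && 5 = 4
!((R || !(P -> Q)) && !!P) = !4 = 4

4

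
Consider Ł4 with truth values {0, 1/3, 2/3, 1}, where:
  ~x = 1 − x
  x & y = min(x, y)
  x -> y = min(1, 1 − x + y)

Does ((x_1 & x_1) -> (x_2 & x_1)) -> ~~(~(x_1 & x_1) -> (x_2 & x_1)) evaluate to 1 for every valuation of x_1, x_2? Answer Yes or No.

No

Counterexample: take x_1 = 0, x_2 = 0.
x_1 & x_1 = 0 & 0 = 0
x_2 & x_1 = 0 & 0 = 0
(x_1 & x_1) -> (x_2 & x_1) = 0 -> 0 = 1
x_1 & x_1 = 0 & 0 = 0
~(x_1 & x_1) = ~0 = 1
x_2 & x_1 = 0 & 0 = 0
~(x_1 & x_1) -> (x_2 & x_1) = 1 -> 0 = 0
~(~(x_1 & x_1) -> (x_2 & x_1)) = ~0 = 1
~~(~(x_1 & x_1) -> (x_2 & x_1)) = ~1 = 0
((x_1 & x_1) -> (x_2 & x_1)) -> ~~(~(x_1 & x_1) -> (x_2 & x_1)) = 1 -> 0 = 0
This gives 0 ≠ 1.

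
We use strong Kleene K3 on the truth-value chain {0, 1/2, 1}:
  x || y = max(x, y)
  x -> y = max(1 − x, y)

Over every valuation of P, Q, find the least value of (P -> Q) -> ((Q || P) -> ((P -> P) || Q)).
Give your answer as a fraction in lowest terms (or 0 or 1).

Take P = 1/2, Q = 0:
P -> Q = 1/2 -> 0 = 1/2
Q || P = 0 || 1/2 = 1/2
P -> P = 1/2 -> 1/2 = 1/2
(P -> P) || Q = 1/2 || 0 = 1/2
(Q || P) -> ((P -> P) || Q) = 1/2 -> 1/2 = 1/2
(P -> Q) -> ((Q || P) -> ((P -> P) || Q)) = 1/2 -> 1/2 = 1/2
No assignment yields a value below 1/2, so this is the minimum.

1/2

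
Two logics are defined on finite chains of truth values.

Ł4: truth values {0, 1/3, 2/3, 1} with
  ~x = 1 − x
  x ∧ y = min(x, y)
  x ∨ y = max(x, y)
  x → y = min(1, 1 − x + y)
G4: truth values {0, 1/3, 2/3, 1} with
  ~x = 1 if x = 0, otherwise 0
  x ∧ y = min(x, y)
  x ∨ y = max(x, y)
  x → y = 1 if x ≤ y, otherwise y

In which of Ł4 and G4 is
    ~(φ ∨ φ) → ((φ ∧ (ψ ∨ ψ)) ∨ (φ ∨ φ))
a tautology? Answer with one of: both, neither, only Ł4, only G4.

neither

In Ł4: at φ = 0, ψ = 0 the value is 0 — not a tautology.
In G4: at φ = 0, ψ = 0 the value is 0 — not a tautology.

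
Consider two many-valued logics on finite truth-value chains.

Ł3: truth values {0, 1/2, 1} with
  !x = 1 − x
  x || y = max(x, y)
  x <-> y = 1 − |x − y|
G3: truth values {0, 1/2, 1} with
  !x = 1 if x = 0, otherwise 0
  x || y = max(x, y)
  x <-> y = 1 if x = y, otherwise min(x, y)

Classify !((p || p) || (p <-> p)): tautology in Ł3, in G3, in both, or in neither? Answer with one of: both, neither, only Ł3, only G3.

In Ł3: at p = 0 the value is 0 — not a tautology.
In G3: at p = 0 the value is 0 — not a tautology.

neither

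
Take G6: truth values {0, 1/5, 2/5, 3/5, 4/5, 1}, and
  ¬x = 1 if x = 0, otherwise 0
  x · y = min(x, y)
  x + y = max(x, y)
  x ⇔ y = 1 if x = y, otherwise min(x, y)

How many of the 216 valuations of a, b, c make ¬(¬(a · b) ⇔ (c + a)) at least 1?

value 1: 156 assignments (counts)
value 0: 60 assignments
So 156 of the 216 assignments meet the threshold.

156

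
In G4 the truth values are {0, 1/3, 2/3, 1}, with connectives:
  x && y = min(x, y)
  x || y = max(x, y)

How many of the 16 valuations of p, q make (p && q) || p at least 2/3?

p = 0, q = 0 ↦ 0  <
p = 0, q = 1/3 ↦ 0  <
p = 0, q = 2/3 ↦ 0  <
p = 0, q = 1 ↦ 0  <
p = 1/3, q = 0 ↦ 1/3  <
p = 1/3, q = 1/3 ↦ 1/3  <
p = 1/3, q = 2/3 ↦ 1/3  <
p = 1/3, q = 1 ↦ 1/3  <
p = 2/3, q = 0 ↦ 2/3  ≥
p = 2/3, q = 1/3 ↦ 2/3  ≥
p = 2/3, q = 2/3 ↦ 2/3  ≥
p = 2/3, q = 1 ↦ 2/3  ≥
p = 1, q = 0 ↦ 1  ≥
p = 1, q = 1/3 ↦ 1  ≥
p = 1, q = 2/3 ↦ 1  ≥
p = 1, q = 1 ↦ 1  ≥
So 8 of the 16 assignments meet the threshold.

8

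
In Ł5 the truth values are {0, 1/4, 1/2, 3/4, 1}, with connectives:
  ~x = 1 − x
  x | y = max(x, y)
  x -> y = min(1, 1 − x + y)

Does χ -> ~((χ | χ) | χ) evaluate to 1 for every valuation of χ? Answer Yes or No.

Counterexample: take χ = 3/4.
χ | χ = 3/4 | 3/4 = 3/4
(χ | χ) | χ = 3/4 | 3/4 = 3/4
~((χ | χ) | χ) = ~3/4 = 1/4
χ -> ~((χ | χ) | χ) = 3/4 -> 1/4 = 1/2
This gives 1/2 ≠ 1.

No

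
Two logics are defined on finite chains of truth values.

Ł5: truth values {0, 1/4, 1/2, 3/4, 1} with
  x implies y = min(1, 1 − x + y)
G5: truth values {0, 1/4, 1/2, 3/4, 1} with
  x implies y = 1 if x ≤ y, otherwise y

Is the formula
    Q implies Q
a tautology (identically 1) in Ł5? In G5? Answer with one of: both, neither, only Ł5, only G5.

both

In Ł5: every assignment gives 1 — tautology.
In G5: every assignment gives 1 — tautology.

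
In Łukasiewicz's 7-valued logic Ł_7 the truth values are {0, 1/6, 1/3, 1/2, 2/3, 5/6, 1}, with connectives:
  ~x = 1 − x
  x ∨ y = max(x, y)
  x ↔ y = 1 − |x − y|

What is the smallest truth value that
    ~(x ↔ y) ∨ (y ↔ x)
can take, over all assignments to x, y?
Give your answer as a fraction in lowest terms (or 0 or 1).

Take x = 0, y = 1/2:
x ↔ y = 0 ↔ 1/2 = 1/2
~(x ↔ y) = ~1/2 = 1/2
y ↔ x = 1/2 ↔ 0 = 1/2
~(x ↔ y) ∨ (y ↔ x) = 1/2 ∨ 1/2 = 1/2
No assignment yields a value below 1/2, so this is the minimum.

1/2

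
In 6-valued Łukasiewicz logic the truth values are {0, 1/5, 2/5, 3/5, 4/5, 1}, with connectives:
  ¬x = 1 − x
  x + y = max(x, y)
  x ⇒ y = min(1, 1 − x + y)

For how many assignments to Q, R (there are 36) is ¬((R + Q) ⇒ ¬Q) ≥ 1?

6

value 1: 6 assignments (counts)
value 4/5: 1 assignment
value 3/5: 6 assignments
value 2/5: 2 assignments
value 1/5: 6 assignments
value 0: 15 assignments
So 6 of the 36 assignments meet the threshold.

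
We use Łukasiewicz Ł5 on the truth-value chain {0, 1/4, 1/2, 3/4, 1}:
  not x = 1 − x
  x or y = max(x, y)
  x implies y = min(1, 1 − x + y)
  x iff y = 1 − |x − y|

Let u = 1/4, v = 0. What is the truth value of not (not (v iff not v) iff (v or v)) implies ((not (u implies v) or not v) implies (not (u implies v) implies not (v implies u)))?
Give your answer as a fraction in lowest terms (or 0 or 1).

not v = not 0 = 1
v iff not v = 0 iff 1 = 0
not (v iff not v) = not 0 = 1
v or v = 0 or 0 = 0
not (v iff not v) iff (v or v) = 1 iff 0 = 0
not (not (v iff not v) iff (v or v)) = not 0 = 1
u implies v = 1/4 implies 0 = 3/4
not (u implies v) = not 3/4 = 1/4
not v = not 0 = 1
not (u implies v) or not v = 1/4 or 1 = 1
u implies v = 1/4 implies 0 = 3/4
not (u implies v) = not 3/4 = 1/4
v implies u = 0 implies 1/4 = 1
not (v implies u) = not 1 = 0
not (u implies v) implies not (v implies u) = 1/4 implies 0 = 3/4
(not (u implies v) or not v) implies (not (u implies v) implies not (v implies u)) = 1 implies 3/4 = 3/4
not (not (v iff not v) iff (v or v)) implies ((not (u implies v) or not v) implies (not (u implies v) implies not (v implies u))) = 1 implies 3/4 = 3/4

3/4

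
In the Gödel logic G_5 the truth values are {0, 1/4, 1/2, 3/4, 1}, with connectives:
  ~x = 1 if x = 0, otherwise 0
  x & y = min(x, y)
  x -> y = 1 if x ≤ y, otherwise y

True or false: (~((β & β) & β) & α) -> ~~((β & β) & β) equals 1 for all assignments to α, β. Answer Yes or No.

No

Counterexample: take α = 1/4, β = 0.
β & β = 0 & 0 = 0
(β & β) & β = 0 & 0 = 0
~((β & β) & β) = ~0 = 1
~((β & β) & β) & α = 1 & 1/4 = 1/4
β & β = 0 & 0 = 0
(β & β) & β = 0 & 0 = 0
~((β & β) & β) = ~0 = 1
~~((β & β) & β) = ~1 = 0
(~((β & β) & β) & α) -> ~~((β & β) & β) = 1/4 -> 0 = 0
This gives 0 ≠ 1.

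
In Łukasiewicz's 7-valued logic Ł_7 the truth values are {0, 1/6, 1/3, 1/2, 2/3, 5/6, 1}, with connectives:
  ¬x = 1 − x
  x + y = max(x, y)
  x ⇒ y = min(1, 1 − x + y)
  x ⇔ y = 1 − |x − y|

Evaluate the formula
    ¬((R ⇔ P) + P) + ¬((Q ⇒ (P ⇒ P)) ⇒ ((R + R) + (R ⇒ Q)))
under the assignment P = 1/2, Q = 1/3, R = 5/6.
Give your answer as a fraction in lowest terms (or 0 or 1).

1/3

R ⇔ P = 5/6 ⇔ 1/2 = 2/3
(R ⇔ P) + P = 2/3 + 1/2 = 2/3
¬((R ⇔ P) + P) = ¬2/3 = 1/3
P ⇒ P = 1/2 ⇒ 1/2 = 1
Q ⇒ (P ⇒ P) = 1/3 ⇒ 1 = 1
R + R = 5/6 + 5/6 = 5/6
R ⇒ Q = 5/6 ⇒ 1/3 = 1/2
(R + R) + (R ⇒ Q) = 5/6 + 1/2 = 5/6
(Q ⇒ (P ⇒ P)) ⇒ ((R + R) + (R ⇒ Q)) = 1 ⇒ 5/6 = 5/6
¬((Q ⇒ (P ⇒ P)) ⇒ ((R + R) + (R ⇒ Q))) = ¬5/6 = 1/6
¬((R ⇔ P) + P) + ¬((Q ⇒ (P ⇒ P)) ⇒ ((R + R) + (R ⇒ Q))) = 1/3 + 1/6 = 1/3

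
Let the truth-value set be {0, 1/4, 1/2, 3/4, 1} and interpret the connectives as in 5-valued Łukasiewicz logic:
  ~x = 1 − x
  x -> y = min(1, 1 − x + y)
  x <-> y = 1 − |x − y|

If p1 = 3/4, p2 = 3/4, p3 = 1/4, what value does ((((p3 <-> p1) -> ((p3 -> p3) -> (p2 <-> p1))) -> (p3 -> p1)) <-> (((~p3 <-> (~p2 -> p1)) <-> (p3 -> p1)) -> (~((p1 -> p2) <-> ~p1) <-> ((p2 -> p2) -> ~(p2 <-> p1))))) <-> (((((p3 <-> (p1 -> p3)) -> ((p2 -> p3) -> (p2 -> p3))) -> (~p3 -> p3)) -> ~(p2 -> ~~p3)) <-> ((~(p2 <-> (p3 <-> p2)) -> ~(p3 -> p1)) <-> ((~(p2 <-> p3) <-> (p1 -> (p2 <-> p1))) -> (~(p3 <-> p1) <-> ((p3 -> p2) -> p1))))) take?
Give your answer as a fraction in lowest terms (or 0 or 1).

3/4

p3 <-> p1 = 1/4 <-> 3/4 = 1/2
p3 -> p3 = 1/4 -> 1/4 = 1
p2 <-> p1 = 3/4 <-> 3/4 = 1
(p3 -> p3) -> (p2 <-> p1) = 1 -> 1 = 1
(p3 <-> p1) -> ((p3 -> p3) -> (p2 <-> p1)) = 1/2 -> 1 = 1
p3 -> p1 = 1/4 -> 3/4 = 1
((p3 <-> p1) -> ((p3 -> p3) -> (p2 <-> p1))) -> (p3 -> p1) = 1 -> 1 = 1
~p3 = ~1/4 = 3/4
~p2 = ~3/4 = 1/4
~p2 -> p1 = 1/4 -> 3/4 = 1
~p3 <-> (~p2 -> p1) = 3/4 <-> 1 = 3/4
p3 -> p1 = 1/4 -> 3/4 = 1
(~p3 <-> (~p2 -> p1)) <-> (p3 -> p1) = 3/4 <-> 1 = 3/4
p1 -> p2 = 3/4 -> 3/4 = 1
~p1 = ~3/4 = 1/4
(p1 -> p2) <-> ~p1 = 1 <-> 1/4 = 1/4
~((p1 -> p2) <-> ~p1) = ~1/4 = 3/4
p2 -> p2 = 3/4 -> 3/4 = 1
p2 <-> p1 = 3/4 <-> 3/4 = 1
~(p2 <-> p1) = ~1 = 0
(p2 -> p2) -> ~(p2 <-> p1) = 1 -> 0 = 0
~((p1 -> p2) <-> ~p1) <-> ((p2 -> p2) -> ~(p2 <-> p1)) = 3/4 <-> 0 = 1/4
((~p3 <-> (~p2 -> p1)) <-> (p3 -> p1)) -> (~((p1 -> p2) <-> ~p1) <-> ((p2 -> p2) -> ~(p2 <-> p1))) = 3/4 -> 1/4 = 1/2
(((p3 <-> p1) -> ((p3 -> p3) -> (p2 <-> p1))) -> (p3 -> p1)) <-> (((~p3 <-> (~p2 -> p1)) <-> (p3 -> p1)) -> (~((p1 -> p2) <-> ~p1) <-> ((p2 -> p2) -> ~(p2 <-> p1)))) = 1 <-> 1/2 = 1/2
p1 -> p3 = 3/4 -> 1/4 = 1/2
p3 <-> (p1 -> p3) = 1/4 <-> 1/2 = 3/4
p2 -> p3 = 3/4 -> 1/4 = 1/2
p2 -> p3 = 3/4 -> 1/4 = 1/2
(p2 -> p3) -> (p2 -> p3) = 1/2 -> 1/2 = 1
(p3 <-> (p1 -> p3)) -> ((p2 -> p3) -> (p2 -> p3)) = 3/4 -> 1 = 1
~p3 = ~1/4 = 3/4
~p3 -> p3 = 3/4 -> 1/4 = 1/2
((p3 <-> (p1 -> p3)) -> ((p2 -> p3) -> (p2 -> p3))) -> (~p3 -> p3) = 1 -> 1/2 = 1/2
~p3 = ~1/4 = 3/4
~~p3 = ~3/4 = 1/4
p2 -> ~~p3 = 3/4 -> 1/4 = 1/2
~(p2 -> ~~p3) = ~1/2 = 1/2
(((p3 <-> (p1 -> p3)) -> ((p2 -> p3) -> (p2 -> p3))) -> (~p3 -> p3)) -> ~(p2 -> ~~p3) = 1/2 -> 1/2 = 1
p3 <-> p2 = 1/4 <-> 3/4 = 1/2
p2 <-> (p3 <-> p2) = 3/4 <-> 1/2 = 3/4
~(p2 <-> (p3 <-> p2)) = ~3/4 = 1/4
p3 -> p1 = 1/4 -> 3/4 = 1
~(p3 -> p1) = ~1 = 0
~(p2 <-> (p3 <-> p2)) -> ~(p3 -> p1) = 1/4 -> 0 = 3/4
p2 <-> p3 = 3/4 <-> 1/4 = 1/2
~(p2 <-> p3) = ~1/2 = 1/2
p2 <-> p1 = 3/4 <-> 3/4 = 1
p1 -> (p2 <-> p1) = 3/4 -> 1 = 1
~(p2 <-> p3) <-> (p1 -> (p2 <-> p1)) = 1/2 <-> 1 = 1/2
p3 <-> p1 = 1/4 <-> 3/4 = 1/2
~(p3 <-> p1) = ~1/2 = 1/2
p3 -> p2 = 1/4 -> 3/4 = 1
(p3 -> p2) -> p1 = 1 -> 3/4 = 3/4
~(p3 <-> p1) <-> ((p3 -> p2) -> p1) = 1/2 <-> 3/4 = 3/4
(~(p2 <-> p3) <-> (p1 -> (p2 <-> p1))) -> (~(p3 <-> p1) <-> ((p3 -> p2) -> p1)) = 1/2 -> 3/4 = 1
(~(p2 <-> (p3 <-> p2)) -> ~(p3 -> p1)) <-> ((~(p2 <-> p3) <-> (p1 -> (p2 <-> p1))) -> (~(p3 <-> p1) <-> ((p3 -> p2) -> p1))) = 3/4 <-> 1 = 3/4
((((p3 <-> (p1 -> p3)) -> ((p2 -> p3) -> (p2 -> p3))) -> (~p3 -> p3)) -> ~(p2 -> ~~p3)) <-> ((~(p2 <-> (p3 <-> p2)) -> ~(p3 -> p1)) <-> ((~(p2 <-> p3) <-> (p1 -> (p2 <-> p1))) -> (~(p3 <-> p1) <-> ((p3 -> p2) -> p1)))) = 1 <-> 3/4 = 3/4
((((p3 <-> p1) -> ((p3 -> p3) -> (p2 <-> p1))) -> (p3 -> p1)) <-> (((~p3 <-> (~p2 -> p1)) <-> (p3 -> p1)) -> (~((p1 -> p2) <-> ~p1) <-> ((p2 -> p2) -> ~(p2 <-> p1))))) <-> (((((p3 <-> (p1 -> p3)) -> ((p2 -> p3) -> (p2 -> p3))) -> (~p3 -> p3)) -> ~(p2 -> ~~p3)) <-> ((~(p2 <-> (p3 <-> p2)) -> ~(p3 -> p1)) <-> ((~(p2 <-> p3) <-> (p1 -> (p2 <-> p1))) -> (~(p3 <-> p1) <-> ((p3 -> p2) -> p1))))) = 1/2 <-> 3/4 = 3/4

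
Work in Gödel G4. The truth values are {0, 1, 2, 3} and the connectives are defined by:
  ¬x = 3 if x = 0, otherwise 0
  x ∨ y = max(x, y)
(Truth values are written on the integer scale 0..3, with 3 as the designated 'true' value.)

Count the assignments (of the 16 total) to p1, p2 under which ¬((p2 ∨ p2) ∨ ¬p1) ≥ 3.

p1 = 0, p2 = 0 ↦ 0  <
p1 = 0, p2 = 1 ↦ 0  <
p1 = 0, p2 = 2 ↦ 0  <
p1 = 0, p2 = 3 ↦ 0  <
p1 = 1, p2 = 0 ↦ 3  ≥
p1 = 1, p2 = 1 ↦ 0  <
p1 = 1, p2 = 2 ↦ 0  <
p1 = 1, p2 = 3 ↦ 0  <
p1 = 2, p2 = 0 ↦ 3  ≥
p1 = 2, p2 = 1 ↦ 0  <
p1 = 2, p2 = 2 ↦ 0  <
p1 = 2, p2 = 3 ↦ 0  <
p1 = 3, p2 = 0 ↦ 3  ≥
p1 = 3, p2 = 1 ↦ 0  <
p1 = 3, p2 = 2 ↦ 0  <
p1 = 3, p2 = 3 ↦ 0  <
So 3 of the 16 assignments meet the threshold.

3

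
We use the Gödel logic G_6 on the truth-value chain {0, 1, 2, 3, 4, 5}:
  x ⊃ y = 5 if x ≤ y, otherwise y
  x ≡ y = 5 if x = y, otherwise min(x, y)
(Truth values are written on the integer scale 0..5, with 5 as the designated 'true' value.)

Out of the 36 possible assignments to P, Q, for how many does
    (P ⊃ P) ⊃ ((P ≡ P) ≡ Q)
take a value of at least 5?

value 5: 6 assignments (counts)
value 4: 6 assignments
value 3: 6 assignments
value 2: 6 assignments
value 1: 6 assignments
value 0: 6 assignments
So 6 of the 36 assignments meet the threshold.

6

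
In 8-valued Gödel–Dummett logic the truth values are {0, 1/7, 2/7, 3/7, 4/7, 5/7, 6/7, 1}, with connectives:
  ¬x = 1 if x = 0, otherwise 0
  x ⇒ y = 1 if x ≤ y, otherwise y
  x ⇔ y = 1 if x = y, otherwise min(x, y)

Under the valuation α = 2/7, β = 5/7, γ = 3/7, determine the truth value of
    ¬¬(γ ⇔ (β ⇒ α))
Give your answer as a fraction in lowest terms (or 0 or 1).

1

β ⇒ α = 5/7 ⇒ 2/7 = 2/7
γ ⇔ (β ⇒ α) = 3/7 ⇔ 2/7 = 2/7
¬(γ ⇔ (β ⇒ α)) = ¬2/7 = 0
¬¬(γ ⇔ (β ⇒ α)) = ¬0 = 1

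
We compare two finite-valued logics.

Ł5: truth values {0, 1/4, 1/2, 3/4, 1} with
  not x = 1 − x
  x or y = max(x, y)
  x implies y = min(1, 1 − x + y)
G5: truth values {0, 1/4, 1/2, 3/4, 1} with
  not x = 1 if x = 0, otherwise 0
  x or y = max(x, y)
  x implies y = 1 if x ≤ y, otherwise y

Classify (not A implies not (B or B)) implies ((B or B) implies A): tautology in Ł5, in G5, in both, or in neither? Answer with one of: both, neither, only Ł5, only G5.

only Ł5

In Ł5: every assignment gives 1 — tautology.
In G5: at A = 1/4, B = 1/2 the value is 1/4 — not a tautology.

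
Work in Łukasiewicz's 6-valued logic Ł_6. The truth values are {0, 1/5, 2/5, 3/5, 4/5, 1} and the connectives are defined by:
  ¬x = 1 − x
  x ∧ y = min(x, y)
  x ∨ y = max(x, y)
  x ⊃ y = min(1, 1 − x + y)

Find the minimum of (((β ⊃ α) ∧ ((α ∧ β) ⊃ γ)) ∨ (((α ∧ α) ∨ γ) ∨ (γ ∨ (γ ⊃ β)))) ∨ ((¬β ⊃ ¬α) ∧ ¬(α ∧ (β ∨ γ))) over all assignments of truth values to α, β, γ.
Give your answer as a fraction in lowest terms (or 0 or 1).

Take α = 1/5, β = 2/5, γ = 3/5:
β ⊃ α = 2/5 ⊃ 1/5 = 4/5
α ∧ β = 1/5 ∧ 2/5 = 1/5
(α ∧ β) ⊃ γ = 1/5 ⊃ 3/5 = 1
(β ⊃ α) ∧ ((α ∧ β) ⊃ γ) = 4/5 ∧ 1 = 4/5
α ∧ α = 1/5 ∧ 1/5 = 1/5
(α ∧ α) ∨ γ = 1/5 ∨ 3/5 = 3/5
γ ⊃ β = 3/5 ⊃ 2/5 = 4/5
γ ∨ (γ ⊃ β) = 3/5 ∨ 4/5 = 4/5
((α ∧ α) ∨ γ) ∨ (γ ∨ (γ ⊃ β)) = 3/5 ∨ 4/5 = 4/5
((β ⊃ α) ∧ ((α ∧ β) ⊃ γ)) ∨ (((α ∧ α) ∨ γ) ∨ (γ ∨ (γ ⊃ β))) = 4/5 ∨ 4/5 = 4/5
¬β = ¬2/5 = 3/5
¬α = ¬1/5 = 4/5
¬β ⊃ ¬α = 3/5 ⊃ 4/5 = 1
β ∨ γ = 2/5 ∨ 3/5 = 3/5
α ∧ (β ∨ γ) = 1/5 ∧ 3/5 = 1/5
¬(α ∧ (β ∨ γ)) = ¬1/5 = 4/5
(¬β ⊃ ¬α) ∧ ¬(α ∧ (β ∨ γ)) = 1 ∧ 4/5 = 4/5
(((β ⊃ α) ∧ ((α ∧ β) ⊃ γ)) ∨ (((α ∧ α) ∨ γ) ∨ (γ ∨ (γ ⊃ β)))) ∨ ((¬β ⊃ ¬α) ∧ ¬(α ∧ (β ∨ γ))) = 4/5 ∨ 4/5 = 4/5
No assignment yields a value below 4/5, so this is the minimum.

4/5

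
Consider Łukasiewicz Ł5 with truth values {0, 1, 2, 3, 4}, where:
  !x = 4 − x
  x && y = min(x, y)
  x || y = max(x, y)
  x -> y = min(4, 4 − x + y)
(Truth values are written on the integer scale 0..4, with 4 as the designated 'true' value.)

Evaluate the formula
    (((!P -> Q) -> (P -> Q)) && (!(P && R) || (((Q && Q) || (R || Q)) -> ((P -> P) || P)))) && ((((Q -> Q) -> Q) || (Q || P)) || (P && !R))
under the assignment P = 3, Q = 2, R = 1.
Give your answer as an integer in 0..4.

!P = !3 = 1
!P -> Q = 1 -> 2 = 4
P -> Q = 3 -> 2 = 3
(!P -> Q) -> (P -> Q) = 4 -> 3 = 3
P && R = 3 && 1 = 1
!(P && R) = !1 = 3
Q && Q = 2 && 2 = 2
R || Q = 1 || 2 = 2
(Q && Q) || (R || Q) = 2 || 2 = 2
P -> P = 3 -> 3 = 4
(P -> P) || P = 4 || 3 = 4
((Q && Q) || (R || Q)) -> ((P -> P) || P) = 2 -> 4 = 4
!(P && R) || (((Q && Q) || (R || Q)) -> ((P -> P) || P)) = 3 || 4 = 4
((!P -> Q) -> (P -> Q)) && (!(P && R) || (((Q && Q) || (R || Q)) -> ((P -> P) || P))) = 3 && 4 = 3
Q -> Q = 2 -> 2 = 4
(Q -> Q) -> Q = 4 -> 2 = 2
Q || P = 2 || 3 = 3
((Q -> Q) -> Q) || (Q || P) = 2 || 3 = 3
!R = !1 = 3
P && !R = 3 && 3 = 3
(((Q -> Q) -> Q) || (Q || P)) || (P && !R) = 3 || 3 = 3
(((!P -> Q) -> (P -> Q)) && (!(P && R) || (((Q && Q) || (R || Q)) -> ((P -> P) || P)))) && ((((Q -> Q) -> Q) || (Q || P)) || (P && !R)) = 3 && 3 = 3

3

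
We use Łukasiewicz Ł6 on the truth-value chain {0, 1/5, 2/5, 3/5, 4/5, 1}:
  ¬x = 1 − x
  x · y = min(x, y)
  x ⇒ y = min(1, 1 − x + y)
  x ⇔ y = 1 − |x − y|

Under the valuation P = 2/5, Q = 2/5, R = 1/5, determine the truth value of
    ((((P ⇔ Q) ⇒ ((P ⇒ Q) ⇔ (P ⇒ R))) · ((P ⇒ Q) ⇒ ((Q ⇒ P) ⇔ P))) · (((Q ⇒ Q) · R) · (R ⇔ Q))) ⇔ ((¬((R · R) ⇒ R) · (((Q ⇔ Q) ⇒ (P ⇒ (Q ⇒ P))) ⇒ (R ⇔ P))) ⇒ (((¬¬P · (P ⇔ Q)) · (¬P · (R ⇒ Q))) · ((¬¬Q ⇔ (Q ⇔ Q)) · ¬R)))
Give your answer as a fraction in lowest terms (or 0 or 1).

1/5

P ⇔ Q = 2/5 ⇔ 2/5 = 1
P ⇒ Q = 2/5 ⇒ 2/5 = 1
P ⇒ R = 2/5 ⇒ 1/5 = 4/5
(P ⇒ Q) ⇔ (P ⇒ R) = 1 ⇔ 4/5 = 4/5
(P ⇔ Q) ⇒ ((P ⇒ Q) ⇔ (P ⇒ R)) = 1 ⇒ 4/5 = 4/5
P ⇒ Q = 2/5 ⇒ 2/5 = 1
Q ⇒ P = 2/5 ⇒ 2/5 = 1
(Q ⇒ P) ⇔ P = 1 ⇔ 2/5 = 2/5
(P ⇒ Q) ⇒ ((Q ⇒ P) ⇔ P) = 1 ⇒ 2/5 = 2/5
((P ⇔ Q) ⇒ ((P ⇒ Q) ⇔ (P ⇒ R))) · ((P ⇒ Q) ⇒ ((Q ⇒ P) ⇔ P)) = 4/5 · 2/5 = 2/5
Q ⇒ Q = 2/5 ⇒ 2/5 = 1
(Q ⇒ Q) · R = 1 · 1/5 = 1/5
R ⇔ Q = 1/5 ⇔ 2/5 = 4/5
((Q ⇒ Q) · R) · (R ⇔ Q) = 1/5 · 4/5 = 1/5
(((P ⇔ Q) ⇒ ((P ⇒ Q) ⇔ (P ⇒ R))) · ((P ⇒ Q) ⇒ ((Q ⇒ P) ⇔ P))) · (((Q ⇒ Q) · R) · (R ⇔ Q)) = 2/5 · 1/5 = 1/5
R · R = 1/5 · 1/5 = 1/5
(R · R) ⇒ R = 1/5 ⇒ 1/5 = 1
¬((R · R) ⇒ R) = ¬1 = 0
Q ⇔ Q = 2/5 ⇔ 2/5 = 1
Q ⇒ P = 2/5 ⇒ 2/5 = 1
P ⇒ (Q ⇒ P) = 2/5 ⇒ 1 = 1
(Q ⇔ Q) ⇒ (P ⇒ (Q ⇒ P)) = 1 ⇒ 1 = 1
R ⇔ P = 1/5 ⇔ 2/5 = 4/5
((Q ⇔ Q) ⇒ (P ⇒ (Q ⇒ P))) ⇒ (R ⇔ P) = 1 ⇒ 4/5 = 4/5
¬((R · R) ⇒ R) · (((Q ⇔ Q) ⇒ (P ⇒ (Q ⇒ P))) ⇒ (R ⇔ P)) = 0 · 4/5 = 0
¬P = ¬2/5 = 3/5
¬¬P = ¬3/5 = 2/5
P ⇔ Q = 2/5 ⇔ 2/5 = 1
¬¬P · (P ⇔ Q) = 2/5 · 1 = 2/5
¬P = ¬2/5 = 3/5
R ⇒ Q = 1/5 ⇒ 2/5 = 1
¬P · (R ⇒ Q) = 3/5 · 1 = 3/5
(¬¬P · (P ⇔ Q)) · (¬P · (R ⇒ Q)) = 2/5 · 3/5 = 2/5
¬Q = ¬2/5 = 3/5
¬¬Q = ¬3/5 = 2/5
Q ⇔ Q = 2/5 ⇔ 2/5 = 1
¬¬Q ⇔ (Q ⇔ Q) = 2/5 ⇔ 1 = 2/5
¬R = ¬1/5 = 4/5
(¬¬Q ⇔ (Q ⇔ Q)) · ¬R = 2/5 · 4/5 = 2/5
((¬¬P · (P ⇔ Q)) · (¬P · (R ⇒ Q))) · ((¬¬Q ⇔ (Q ⇔ Q)) · ¬R) = 2/5 · 2/5 = 2/5
(¬((R · R) ⇒ R) · (((Q ⇔ Q) ⇒ (P ⇒ (Q ⇒ P))) ⇒ (R ⇔ P))) ⇒ (((¬¬P · (P ⇔ Q)) · (¬P · (R ⇒ Q))) · ((¬¬Q ⇔ (Q ⇔ Q)) · ¬R)) = 0 ⇒ 2/5 = 1
((((P ⇔ Q) ⇒ ((P ⇒ Q) ⇔ (P ⇒ R))) · ((P ⇒ Q) ⇒ ((Q ⇒ P) ⇔ P))) · (((Q ⇒ Q) · R) · (R ⇔ Q))) ⇔ ((¬((R · R) ⇒ R) · (((Q ⇔ Q) ⇒ (P ⇒ (Q ⇒ P))) ⇒ (R ⇔ P))) ⇒ (((¬¬P · (P ⇔ Q)) · (¬P · (R ⇒ Q))) · ((¬¬Q ⇔ (Q ⇔ Q)) · ¬R))) = 1/5 ⇔ 1 = 1/5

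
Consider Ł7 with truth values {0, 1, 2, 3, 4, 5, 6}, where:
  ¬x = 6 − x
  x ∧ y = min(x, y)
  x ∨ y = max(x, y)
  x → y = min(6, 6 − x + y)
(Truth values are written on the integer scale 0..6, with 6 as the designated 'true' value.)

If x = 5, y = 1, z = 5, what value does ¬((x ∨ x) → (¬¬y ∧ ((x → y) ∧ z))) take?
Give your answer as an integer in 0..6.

4

x ∨ x = 5 ∨ 5 = 5
¬y = ¬1 = 5
¬¬y = ¬5 = 1
x → y = 5 → 1 = 2
(x → y) ∧ z = 2 ∧ 5 = 2
¬¬y ∧ ((x → y) ∧ z) = 1 ∧ 2 = 1
(x ∨ x) → (¬¬y ∧ ((x → y) ∧ z)) = 5 → 1 = 2
¬((x ∨ x) → (¬¬y ∧ ((x → y) ∧ z))) = ¬2 = 4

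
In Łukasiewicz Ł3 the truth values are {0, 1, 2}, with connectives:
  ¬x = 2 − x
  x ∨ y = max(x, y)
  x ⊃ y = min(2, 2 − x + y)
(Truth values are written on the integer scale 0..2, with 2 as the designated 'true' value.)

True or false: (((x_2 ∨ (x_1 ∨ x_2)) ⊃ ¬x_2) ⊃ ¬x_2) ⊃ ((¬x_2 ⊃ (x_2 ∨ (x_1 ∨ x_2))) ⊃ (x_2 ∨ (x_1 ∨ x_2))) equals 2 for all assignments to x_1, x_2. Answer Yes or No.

x_1 = 0, x_2 = 0 ↦ 2
x_1 = 0, x_2 = 1 ↦ 2
x_1 = 0, x_2 = 2 ↦ 2
x_1 = 1, x_2 = 0 ↦ 2
x_1 = 1, x_2 = 1 ↦ 2
x_1 = 1, x_2 = 2 ↦ 2
x_1 = 2, x_2 = 0 ↦ 2
x_1 = 2, x_2 = 1 ↦ 2
x_1 = 2, x_2 = 2 ↦ 2
Every assignment gives a value ≥ 2.

Yes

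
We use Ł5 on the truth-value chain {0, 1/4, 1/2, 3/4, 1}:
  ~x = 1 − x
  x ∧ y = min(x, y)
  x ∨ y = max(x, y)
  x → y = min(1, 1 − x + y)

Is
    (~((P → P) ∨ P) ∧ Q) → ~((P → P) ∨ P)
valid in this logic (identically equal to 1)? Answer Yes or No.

Yes

At P = 1/4, Q = 0, for instance:
P → P = 1/4 → 1/4 = 1
(P → P) ∨ P = 1 ∨ 1/4 = 1
~((P → P) ∨ P) = ~1 = 0
~((P → P) ∨ P) ∧ Q = 0 ∧ 0 = 0
(~((P → P) ∨ P) ∧ Q) → ~((P → P) ∨ P) = 0 → 0 = 1
and checking the remaining 24 assignments likewise gives ≥ 1 in every case.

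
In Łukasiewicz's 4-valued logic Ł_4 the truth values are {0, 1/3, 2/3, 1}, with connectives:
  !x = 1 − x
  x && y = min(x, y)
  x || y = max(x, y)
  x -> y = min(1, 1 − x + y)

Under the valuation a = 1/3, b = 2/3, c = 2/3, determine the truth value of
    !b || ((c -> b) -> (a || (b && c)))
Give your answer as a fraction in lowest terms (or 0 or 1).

!b = !2/3 = 1/3
c -> b = 2/3 -> 2/3 = 1
b && c = 2/3 && 2/3 = 2/3
a || (b && c) = 1/3 || 2/3 = 2/3
(c -> b) -> (a || (b && c)) = 1 -> 2/3 = 2/3
!b || ((c -> b) -> (a || (b && c))) = 1/3 || 2/3 = 2/3

2/3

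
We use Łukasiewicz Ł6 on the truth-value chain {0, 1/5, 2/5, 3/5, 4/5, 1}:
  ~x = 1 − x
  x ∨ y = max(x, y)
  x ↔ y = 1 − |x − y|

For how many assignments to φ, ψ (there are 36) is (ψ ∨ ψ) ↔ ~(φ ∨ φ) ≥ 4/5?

value 1: 6 assignments (counts)
value 4/5: 10 assignments (counts)
value 3/5: 8 assignments
value 2/5: 6 assignments
value 1/5: 4 assignments
value 0: 2 assignments
So 16 of the 36 assignments meet the threshold.

16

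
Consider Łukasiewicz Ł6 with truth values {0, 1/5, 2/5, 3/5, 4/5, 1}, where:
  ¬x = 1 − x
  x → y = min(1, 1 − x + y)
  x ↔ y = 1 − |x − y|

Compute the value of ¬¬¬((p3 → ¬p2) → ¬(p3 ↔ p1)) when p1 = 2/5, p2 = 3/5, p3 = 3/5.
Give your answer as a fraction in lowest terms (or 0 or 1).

¬p2 = ¬3/5 = 2/5
p3 → ¬p2 = 3/5 → 2/5 = 4/5
p3 ↔ p1 = 3/5 ↔ 2/5 = 4/5
¬(p3 ↔ p1) = ¬4/5 = 1/5
(p3 → ¬p2) → ¬(p3 ↔ p1) = 4/5 → 1/5 = 2/5
¬((p3 → ¬p2) → ¬(p3 ↔ p1)) = ¬2/5 = 3/5
¬¬((p3 → ¬p2) → ¬(p3 ↔ p1)) = ¬3/5 = 2/5
¬¬¬((p3 → ¬p2) → ¬(p3 ↔ p1)) = ¬2/5 = 3/5

3/5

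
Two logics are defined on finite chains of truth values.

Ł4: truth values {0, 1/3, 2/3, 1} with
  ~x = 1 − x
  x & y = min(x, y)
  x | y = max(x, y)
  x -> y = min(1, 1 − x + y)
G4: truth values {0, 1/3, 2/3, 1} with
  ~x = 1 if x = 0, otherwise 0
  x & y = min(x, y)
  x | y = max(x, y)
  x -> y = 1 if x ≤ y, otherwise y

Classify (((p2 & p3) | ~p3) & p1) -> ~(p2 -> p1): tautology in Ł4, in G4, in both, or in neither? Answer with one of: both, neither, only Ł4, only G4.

neither

In Ł4: at p1 = 1/3, p2 = 0, p3 = 0 the value is 2/3 — not a tautology.
In G4: at p1 = 1/3, p2 = 0, p3 = 0 the value is 0 — not a tautology.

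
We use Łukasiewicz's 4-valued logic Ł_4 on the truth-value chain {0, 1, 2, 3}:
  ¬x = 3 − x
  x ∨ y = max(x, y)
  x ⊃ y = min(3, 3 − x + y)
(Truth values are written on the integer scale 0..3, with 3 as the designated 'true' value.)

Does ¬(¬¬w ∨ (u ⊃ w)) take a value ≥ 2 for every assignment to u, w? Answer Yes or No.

No

Counterexample: take u = 0, w = 0.
¬w = ¬0 = 3
¬¬w = ¬3 = 0
u ⊃ w = 0 ⊃ 0 = 3
¬¬w ∨ (u ⊃ w) = 0 ∨ 3 = 3
¬(¬¬w ∨ (u ⊃ w)) = ¬3 = 0
This gives 0, which is below 2.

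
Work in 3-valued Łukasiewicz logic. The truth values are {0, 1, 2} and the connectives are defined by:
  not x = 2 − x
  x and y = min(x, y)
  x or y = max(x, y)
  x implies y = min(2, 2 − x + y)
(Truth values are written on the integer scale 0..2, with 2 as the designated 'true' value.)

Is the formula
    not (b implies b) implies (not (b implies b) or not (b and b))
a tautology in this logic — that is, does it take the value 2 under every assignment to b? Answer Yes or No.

b = 0 ↦ 2
b = 1 ↦ 2
b = 2 ↦ 2
Every assignment gives a value ≥ 2.

Yes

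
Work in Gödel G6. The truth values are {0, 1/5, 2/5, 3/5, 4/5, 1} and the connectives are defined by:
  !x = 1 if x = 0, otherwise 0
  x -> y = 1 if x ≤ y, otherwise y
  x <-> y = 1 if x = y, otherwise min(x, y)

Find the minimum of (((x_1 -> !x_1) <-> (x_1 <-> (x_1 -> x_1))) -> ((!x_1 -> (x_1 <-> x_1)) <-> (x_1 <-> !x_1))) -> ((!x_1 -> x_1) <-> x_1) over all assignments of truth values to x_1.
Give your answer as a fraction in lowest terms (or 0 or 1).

Take x_1 = 1/5:
!x_1 = !1/5 = 0
x_1 -> !x_1 = 1/5 -> 0 = 0
x_1 -> x_1 = 1/5 -> 1/5 = 1
x_1 <-> (x_1 -> x_1) = 1/5 <-> 1 = 1/5
(x_1 -> !x_1) <-> (x_1 <-> (x_1 -> x_1)) = 0 <-> 1/5 = 0
!x_1 = !1/5 = 0
x_1 <-> x_1 = 1/5 <-> 1/5 = 1
!x_1 -> (x_1 <-> x_1) = 0 -> 1 = 1
!x_1 = !1/5 = 0
x_1 <-> !x_1 = 1/5 <-> 0 = 0
(!x_1 -> (x_1 <-> x_1)) <-> (x_1 <-> !x_1) = 1 <-> 0 = 0
((x_1 -> !x_1) <-> (x_1 <-> (x_1 -> x_1))) -> ((!x_1 -> (x_1 <-> x_1)) <-> (x_1 <-> !x_1)) = 0 -> 0 = 1
!x_1 = !1/5 = 0
!x_1 -> x_1 = 0 -> 1/5 = 1
(!x_1 -> x_1) <-> x_1 = 1 <-> 1/5 = 1/5
(((x_1 -> !x_1) <-> (x_1 <-> (x_1 -> x_1))) -> ((!x_1 -> (x_1 <-> x_1)) <-> (x_1 <-> !x_1))) -> ((!x_1 -> x_1) <-> x_1) = 1 -> 1/5 = 1/5
No assignment yields a value below 1/5, so this is the minimum.

1/5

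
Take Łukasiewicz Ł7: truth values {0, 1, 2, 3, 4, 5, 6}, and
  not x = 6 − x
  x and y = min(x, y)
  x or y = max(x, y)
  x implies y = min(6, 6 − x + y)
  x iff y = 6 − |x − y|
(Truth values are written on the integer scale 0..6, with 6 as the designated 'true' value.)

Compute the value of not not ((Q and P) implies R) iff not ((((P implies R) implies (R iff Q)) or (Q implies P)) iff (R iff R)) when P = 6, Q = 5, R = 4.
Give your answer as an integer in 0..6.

1

Q and P = 5 and 6 = 5
(Q and P) implies R = 5 implies 4 = 5
not ((Q and P) implies R) = not 5 = 1
not not ((Q and P) implies R) = not 1 = 5
P implies R = 6 implies 4 = 4
R iff Q = 4 iff 5 = 5
(P implies R) implies (R iff Q) = 4 implies 5 = 6
Q implies P = 5 implies 6 = 6
((P implies R) implies (R iff Q)) or (Q implies P) = 6 or 6 = 6
R iff R = 4 iff 4 = 6
(((P implies R) implies (R iff Q)) or (Q implies P)) iff (R iff R) = 6 iff 6 = 6
not ((((P implies R) implies (R iff Q)) or (Q implies P)) iff (R iff R)) = not 6 = 0
not not ((Q and P) implies R) iff not ((((P implies R) implies (R iff Q)) or (Q implies P)) iff (R iff R)) = 5 iff 0 = 1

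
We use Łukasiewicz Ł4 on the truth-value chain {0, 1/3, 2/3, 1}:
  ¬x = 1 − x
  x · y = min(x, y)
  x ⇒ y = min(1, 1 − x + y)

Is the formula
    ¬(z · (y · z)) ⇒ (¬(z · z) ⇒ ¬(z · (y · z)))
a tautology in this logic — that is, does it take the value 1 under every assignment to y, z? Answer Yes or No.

Yes

y = 0, z = 0 ↦ 1
y = 0, z = 1/3 ↦ 1
y = 0, z = 2/3 ↦ 1
y = 0, z = 1 ↦ 1
y = 1/3, z = 0 ↦ 1
y = 1/3, z = 1/3 ↦ 1
y = 1/3, z = 2/3 ↦ 1
y = 1/3, z = 1 ↦ 1
y = 2/3, z = 0 ↦ 1
y = 2/3, z = 1/3 ↦ 1
y = 2/3, z = 2/3 ↦ 1
y = 2/3, z = 1 ↦ 1
y = 1, z = 0 ↦ 1
y = 1, z = 1/3 ↦ 1
y = 1, z = 2/3 ↦ 1
y = 1, z = 1 ↦ 1
Every assignment gives a value ≥ 1.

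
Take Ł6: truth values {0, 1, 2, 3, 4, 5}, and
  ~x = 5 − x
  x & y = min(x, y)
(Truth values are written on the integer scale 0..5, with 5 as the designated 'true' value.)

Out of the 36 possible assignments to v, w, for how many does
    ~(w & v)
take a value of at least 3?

value 5: 11 assignments (counts)
value 4: 9 assignments (counts)
value 3: 7 assignments (counts)
value 2: 5 assignments
value 1: 3 assignments
value 0: 1 assignment
So 27 of the 36 assignments meet the threshold.

27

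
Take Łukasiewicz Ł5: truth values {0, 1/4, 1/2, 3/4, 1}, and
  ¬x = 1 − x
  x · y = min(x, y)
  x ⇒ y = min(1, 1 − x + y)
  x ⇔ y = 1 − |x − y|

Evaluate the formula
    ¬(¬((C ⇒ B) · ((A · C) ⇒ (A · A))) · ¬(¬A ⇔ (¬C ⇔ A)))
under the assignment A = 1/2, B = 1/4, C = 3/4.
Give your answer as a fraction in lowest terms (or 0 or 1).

3/4

C ⇒ B = 3/4 ⇒ 1/4 = 1/2
A · C = 1/2 · 3/4 = 1/2
A · A = 1/2 · 1/2 = 1/2
(A · C) ⇒ (A · A) = 1/2 ⇒ 1/2 = 1
(C ⇒ B) · ((A · C) ⇒ (A · A)) = 1/2 · 1 = 1/2
¬((C ⇒ B) · ((A · C) ⇒ (A · A))) = ¬1/2 = 1/2
¬A = ¬1/2 = 1/2
¬C = ¬3/4 = 1/4
¬C ⇔ A = 1/4 ⇔ 1/2 = 3/4
¬A ⇔ (¬C ⇔ A) = 1/2 ⇔ 3/4 = 3/4
¬(¬A ⇔ (¬C ⇔ A)) = ¬3/4 = 1/4
¬((C ⇒ B) · ((A · C) ⇒ (A · A))) · ¬(¬A ⇔ (¬C ⇔ A)) = 1/2 · 1/4 = 1/4
¬(¬((C ⇒ B) · ((A · C) ⇒ (A · A))) · ¬(¬A ⇔ (¬C ⇔ A))) = ¬1/4 = 3/4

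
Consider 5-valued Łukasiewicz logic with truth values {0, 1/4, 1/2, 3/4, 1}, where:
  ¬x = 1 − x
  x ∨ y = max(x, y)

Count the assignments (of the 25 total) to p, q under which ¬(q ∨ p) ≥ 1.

value 1: 1 assignment (counts)
value 3/4: 3 assignments
value 1/2: 5 assignments
value 1/4: 7 assignments
value 0: 9 assignments
So 1 of the 25 assignments meets the threshold.

1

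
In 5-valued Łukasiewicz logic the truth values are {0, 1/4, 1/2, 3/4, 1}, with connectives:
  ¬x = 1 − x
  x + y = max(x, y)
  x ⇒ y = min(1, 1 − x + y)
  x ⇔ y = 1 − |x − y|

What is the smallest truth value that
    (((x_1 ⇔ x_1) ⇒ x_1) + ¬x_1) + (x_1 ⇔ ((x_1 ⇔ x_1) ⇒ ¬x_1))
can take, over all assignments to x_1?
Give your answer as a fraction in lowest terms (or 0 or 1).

Take x_1 = 1/4:
x_1 ⇔ x_1 = 1/4 ⇔ 1/4 = 1
(x_1 ⇔ x_1) ⇒ x_1 = 1 ⇒ 1/4 = 1/4
¬x_1 = ¬1/4 = 3/4
((x_1 ⇔ x_1) ⇒ x_1) + ¬x_1 = 1/4 + 3/4 = 3/4
x_1 ⇔ x_1 = 1/4 ⇔ 1/4 = 1
¬x_1 = ¬1/4 = 3/4
(x_1 ⇔ x_1) ⇒ ¬x_1 = 1 ⇒ 3/4 = 3/4
x_1 ⇔ ((x_1 ⇔ x_1) ⇒ ¬x_1) = 1/4 ⇔ 3/4 = 1/2
(((x_1 ⇔ x_1) ⇒ x_1) + ¬x_1) + (x_1 ⇔ ((x_1 ⇔ x_1) ⇒ ¬x_1)) = 3/4 + 1/2 = 3/4
No assignment yields a value below 3/4, so this is the minimum.

3/4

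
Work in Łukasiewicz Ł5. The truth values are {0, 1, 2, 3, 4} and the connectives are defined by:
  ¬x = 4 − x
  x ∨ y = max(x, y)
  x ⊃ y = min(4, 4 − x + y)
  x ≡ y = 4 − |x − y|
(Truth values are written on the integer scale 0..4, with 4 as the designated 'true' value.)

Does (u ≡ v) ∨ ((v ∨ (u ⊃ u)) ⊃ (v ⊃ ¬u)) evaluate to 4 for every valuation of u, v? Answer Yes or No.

Counterexample: take u = 1, v = 4.
u ≡ v = 1 ≡ 4 = 1
u ⊃ u = 1 ⊃ 1 = 4
v ∨ (u ⊃ u) = 4 ∨ 4 = 4
¬u = ¬1 = 3
v ⊃ ¬u = 4 ⊃ 3 = 3
(v ∨ (u ⊃ u)) ⊃ (v ⊃ ¬u) = 4 ⊃ 3 = 3
(u ≡ v) ∨ ((v ∨ (u ⊃ u)) ⊃ (v ⊃ ¬u)) = 1 ∨ 3 = 3
This gives 3 ≠ 4.

No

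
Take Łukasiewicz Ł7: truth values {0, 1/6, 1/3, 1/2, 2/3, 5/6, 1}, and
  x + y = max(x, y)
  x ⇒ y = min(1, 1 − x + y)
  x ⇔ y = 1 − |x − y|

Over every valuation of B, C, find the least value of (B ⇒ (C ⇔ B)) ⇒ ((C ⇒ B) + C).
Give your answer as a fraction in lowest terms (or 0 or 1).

Take B = 0, C = 1/2:
C ⇔ B = 1/2 ⇔ 0 = 1/2
B ⇒ (C ⇔ B) = 0 ⇒ 1/2 = 1
C ⇒ B = 1/2 ⇒ 0 = 1/2
(C ⇒ B) + C = 1/2 + 1/2 = 1/2
(B ⇒ (C ⇔ B)) ⇒ ((C ⇒ B) + C) = 1 ⇒ 1/2 = 1/2
No assignment yields a value below 1/2, so this is the minimum.

1/2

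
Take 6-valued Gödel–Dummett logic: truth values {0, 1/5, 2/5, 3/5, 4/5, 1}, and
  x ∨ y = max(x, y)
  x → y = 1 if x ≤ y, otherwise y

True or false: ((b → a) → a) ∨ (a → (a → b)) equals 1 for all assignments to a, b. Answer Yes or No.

No

Counterexample: take a = 1/5, b = 0.
b → a = 0 → 1/5 = 1
(b → a) → a = 1 → 1/5 = 1/5
a → b = 1/5 → 0 = 0
a → (a → b) = 1/5 → 0 = 0
((b → a) → a) ∨ (a → (a → b)) = 1/5 ∨ 0 = 1/5
This gives 1/5 ≠ 1.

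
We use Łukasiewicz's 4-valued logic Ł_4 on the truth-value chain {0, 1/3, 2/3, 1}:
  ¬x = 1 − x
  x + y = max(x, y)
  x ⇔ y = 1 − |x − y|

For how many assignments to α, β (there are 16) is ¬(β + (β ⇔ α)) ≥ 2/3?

3

α = 0, β = 0 ↦ 0  <
α = 0, β = 1/3 ↦ 1/3  <
α = 0, β = 2/3 ↦ 1/3  <
α = 0, β = 1 ↦ 0  <
α = 1/3, β = 0 ↦ 1/3  <
α = 1/3, β = 1/3 ↦ 0  <
α = 1/3, β = 2/3 ↦ 1/3  <
α = 1/3, β = 1 ↦ 0  <
α = 2/3, β = 0 ↦ 2/3  ≥
α = 2/3, β = 1/3 ↦ 1/3  <
α = 2/3, β = 2/3 ↦ 0  <
α = 2/3, β = 1 ↦ 0  <
α = 1, β = 0 ↦ 1  ≥
α = 1, β = 1/3 ↦ 2/3  ≥
α = 1, β = 2/3 ↦ 1/3  <
α = 1, β = 1 ↦ 0  <
So 3 of the 16 assignments meet the threshold.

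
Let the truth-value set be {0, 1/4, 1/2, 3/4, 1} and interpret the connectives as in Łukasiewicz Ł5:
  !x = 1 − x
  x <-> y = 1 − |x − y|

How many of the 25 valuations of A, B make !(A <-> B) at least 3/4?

value 1: 2 assignments (counts)
value 3/4: 4 assignments (counts)
value 1/2: 6 assignments
value 1/4: 8 assignments
value 0: 5 assignments
So 6 of the 25 assignments meet the threshold.

6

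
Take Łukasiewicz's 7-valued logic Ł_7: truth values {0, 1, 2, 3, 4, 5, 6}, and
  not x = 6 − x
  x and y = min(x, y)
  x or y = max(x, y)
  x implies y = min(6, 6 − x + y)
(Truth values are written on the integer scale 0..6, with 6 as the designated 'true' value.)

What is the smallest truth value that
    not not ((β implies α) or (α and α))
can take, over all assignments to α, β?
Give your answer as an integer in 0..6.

0

Take α = 0, β = 6:
β implies α = 6 implies 0 = 0
α and α = 0 and 0 = 0
(β implies α) or (α and α) = 0 or 0 = 0
not ((β implies α) or (α and α)) = not 0 = 6
not not ((β implies α) or (α and α)) = not 6 = 0
No assignment yields a value below 0, so this is the minimum.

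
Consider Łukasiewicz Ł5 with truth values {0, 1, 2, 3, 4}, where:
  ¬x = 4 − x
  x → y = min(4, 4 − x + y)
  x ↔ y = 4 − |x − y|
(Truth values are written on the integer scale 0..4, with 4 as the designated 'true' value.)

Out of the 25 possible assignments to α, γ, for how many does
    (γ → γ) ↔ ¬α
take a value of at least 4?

value 4: 5 assignments (counts)
value 3: 5 assignments
value 2: 5 assignments
value 1: 5 assignments
value 0: 5 assignments
So 5 of the 25 assignments meet the threshold.

5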